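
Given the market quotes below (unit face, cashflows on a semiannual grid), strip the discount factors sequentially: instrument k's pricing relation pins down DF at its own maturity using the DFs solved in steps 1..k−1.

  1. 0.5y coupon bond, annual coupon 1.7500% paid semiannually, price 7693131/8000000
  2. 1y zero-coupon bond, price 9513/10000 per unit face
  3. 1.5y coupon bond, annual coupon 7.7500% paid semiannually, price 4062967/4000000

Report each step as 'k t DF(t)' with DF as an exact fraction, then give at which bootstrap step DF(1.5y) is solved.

step 1 [0.5y] bond c/2=7/800: DF=(7693131/8000000 − 7/800·(0))/(1+7/800) = 9533/10000 ≈ 0.953300
step 2 [1y] zero: DF = P = 9513/10000 ≈ 0.951300
step 3 [1.5y] bond c/2=31/800: DF=(4062967/4000000 − 31/800·(0.953300+0.951300))/(1+31/800) = 2267/2500 ≈ 0.906800

1 1/2 9533/10000
2 1 9513/10000
3 3/2 2267/2500
DF(1.5y) is solved at step 3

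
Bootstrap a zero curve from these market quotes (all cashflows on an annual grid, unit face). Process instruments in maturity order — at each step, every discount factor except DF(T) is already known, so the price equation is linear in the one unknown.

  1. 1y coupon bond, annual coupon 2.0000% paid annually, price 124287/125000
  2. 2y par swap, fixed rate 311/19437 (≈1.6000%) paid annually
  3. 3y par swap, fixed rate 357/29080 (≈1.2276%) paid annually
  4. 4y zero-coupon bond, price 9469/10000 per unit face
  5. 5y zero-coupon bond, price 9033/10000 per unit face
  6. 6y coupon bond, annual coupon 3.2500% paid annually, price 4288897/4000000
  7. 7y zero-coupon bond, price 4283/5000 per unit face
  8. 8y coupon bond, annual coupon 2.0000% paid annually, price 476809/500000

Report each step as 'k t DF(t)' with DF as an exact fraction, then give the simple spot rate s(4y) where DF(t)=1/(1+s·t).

step 1 [1y] bond c/1=1/50: DF=(124287/125000 − 1/50·(0))/(1+1/50) = 2437/2500 ≈ 0.974800
step 2 [2y] swap r/1=311/19437: DF=(1 − 311/19437·(0.974800))/(1+311/19437) = 9689/10000 ≈ 0.968900
step 3 [3y] swap r/1=357/29080: DF=(1 − 357/29080·(0.974800+0.968900))/(1+357/29080) = 9643/10000 ≈ 0.964300
step 4 [4y] zero: DF = P = 9469/10000 ≈ 0.946900
step 5 [5y] zero: DF = P = 9033/10000 ≈ 0.903300
step 6 [6y] bond c/1=13/400: DF=(4288897/4000000 − 13/400·(0.974800+0.968900+0.964300+0.946900+0.903300))/(1+13/400) = 8887/10000 ≈ 0.888700
step 7 [7y] zero: DF = P = 4283/5000 ≈ 0.856600
step 8 [8y] bond c/1=1/50: DF=(476809/500000 − 1/50·(0.974800+0.968900+0.964300+0.946900+0.903300+0.888700+0.856600))/(1+1/50) = 4037/5000 ≈ 0.807400

1 1 2437/2500
2 2 9689/10000
3 3 9643/10000
4 4 9469/10000
5 5 9033/10000
6 6 8887/10000
7 7 4283/5000
8 8 4037/5000
s(4y) = (1/(9469/10000) − 1)/(4) = 531/37876 ≈ 1.4019%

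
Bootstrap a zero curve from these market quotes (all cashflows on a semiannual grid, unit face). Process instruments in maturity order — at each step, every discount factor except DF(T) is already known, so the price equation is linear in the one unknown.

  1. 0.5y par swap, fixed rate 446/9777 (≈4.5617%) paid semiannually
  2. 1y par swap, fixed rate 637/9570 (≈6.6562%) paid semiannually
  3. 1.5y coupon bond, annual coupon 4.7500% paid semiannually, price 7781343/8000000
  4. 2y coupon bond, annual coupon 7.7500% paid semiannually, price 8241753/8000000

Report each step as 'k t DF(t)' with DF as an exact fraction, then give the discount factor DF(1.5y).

1 1/2 9777/10000
2 1 9363/10000
3 3/2 9057/10000
4 2 4433/5000
DF(1.5y) = 9057/10000 ≈ 0.905700

step 1 [0.5y] swap r/2=223/9777: DF=(1 − 223/9777·(0))/(1+223/9777) = 9777/10000 ≈ 0.977700
step 2 [1y] swap r/2=637/19140: DF=(1 − 637/19140·(0.977700))/(1+637/19140) = 9363/10000 ≈ 0.936300
step 3 [1.5y] bond c/2=19/800: DF=(7781343/8000000 − 19/800·(0.977700+0.936300))/(1+19/800) = 9057/10000 ≈ 0.905700
step 4 [2y] bond c/2=31/800: DF=(8241753/8000000 − 31/800·(0.977700+0.936300+0.905700))/(1+31/800) = 4433/5000 ≈ 0.886600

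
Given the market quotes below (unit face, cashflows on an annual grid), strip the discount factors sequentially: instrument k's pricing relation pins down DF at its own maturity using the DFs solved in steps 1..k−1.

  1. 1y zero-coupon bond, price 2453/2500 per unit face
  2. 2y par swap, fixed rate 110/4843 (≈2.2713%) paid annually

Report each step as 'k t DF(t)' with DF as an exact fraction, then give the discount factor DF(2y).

step 1 [1y] zero: DF = P = 2453/2500 ≈ 0.981200
step 2 [2y] swap r/1=110/4843: DF=(1 − 110/4843·(0.981200))/(1+110/4843) = 239/250 ≈ 0.956000

1 1 2453/2500
2 2 239/250
DF(2y) = 239/250 ≈ 0.956000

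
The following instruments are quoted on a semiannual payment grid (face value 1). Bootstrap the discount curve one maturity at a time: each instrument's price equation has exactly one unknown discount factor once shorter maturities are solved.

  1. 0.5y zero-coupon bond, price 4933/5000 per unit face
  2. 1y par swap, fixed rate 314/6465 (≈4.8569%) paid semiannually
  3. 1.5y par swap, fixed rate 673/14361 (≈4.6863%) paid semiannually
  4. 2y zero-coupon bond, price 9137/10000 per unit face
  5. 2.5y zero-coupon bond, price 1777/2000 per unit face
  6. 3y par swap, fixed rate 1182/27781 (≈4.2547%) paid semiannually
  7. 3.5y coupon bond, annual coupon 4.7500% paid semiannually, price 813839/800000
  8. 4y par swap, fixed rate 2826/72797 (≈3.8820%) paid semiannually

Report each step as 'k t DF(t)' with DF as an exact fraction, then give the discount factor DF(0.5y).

step 1 [0.5y] zero: DF = P = 4933/5000 ≈ 0.986600
step 2 [1y] swap r/2=157/6465: DF=(1 − 157/6465·(0.986600))/(1+157/6465) = 9529/10000 ≈ 0.952900
step 3 [1.5y] swap r/2=673/28722: DF=(1 − 673/28722·(0.986600+0.952900))/(1+673/28722) = 9327/10000 ≈ 0.932700
step 4 [2y] zero: DF = P = 9137/10000 ≈ 0.913700
step 5 [2.5y] zero: DF = P = 1777/2000 ≈ 0.888500
step 6 [3y] swap r/2=591/27781: DF=(1 − 591/27781·(0.986600+0.952900+0.932700+0.913700+0.888500))/(1+591/27781) = 4409/5000 ≈ 0.881800
step 7 [3.5y] bond c/2=19/800: DF=(813839/800000 − 19/800·(0.986600+0.952900+0.932700+0.913700+0.888500+0.881800))/(1+19/800) = 1081/1250 ≈ 0.864800
step 8 [4y] swap r/2=1413/72797: DF=(1 − 1413/72797·(0.986600+0.952900+0.932700+0.913700+0.888500+0.881800+0.864800))/(1+1413/72797) = 8587/10000 ≈ 0.858700

1 1/2 4933/5000
2 1 9529/10000
3 3/2 9327/10000
4 2 9137/10000
5 5/2 1777/2000
6 3 4409/5000
7 7/2 1081/1250
8 4 8587/10000
DF(0.5y) = 4933/5000 ≈ 0.986600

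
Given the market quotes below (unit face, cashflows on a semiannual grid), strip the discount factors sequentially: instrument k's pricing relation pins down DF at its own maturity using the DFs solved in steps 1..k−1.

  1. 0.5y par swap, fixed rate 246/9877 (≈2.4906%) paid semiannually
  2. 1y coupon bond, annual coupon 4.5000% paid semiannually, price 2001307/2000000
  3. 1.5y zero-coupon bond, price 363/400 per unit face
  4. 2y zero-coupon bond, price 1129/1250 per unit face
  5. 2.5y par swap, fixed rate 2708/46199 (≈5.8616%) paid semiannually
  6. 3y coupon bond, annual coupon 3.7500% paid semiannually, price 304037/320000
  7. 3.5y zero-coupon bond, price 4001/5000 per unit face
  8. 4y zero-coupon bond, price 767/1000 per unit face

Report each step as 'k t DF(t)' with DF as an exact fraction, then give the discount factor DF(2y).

step 1 [0.5y] swap r/2=123/9877: DF=(1 − 123/9877·(0))/(1+123/9877) = 9877/10000 ≈ 0.987700
step 2 [1y] bond c/2=9/400: DF=(2001307/2000000 − 9/400·(0.987700))/(1+9/400) = 9569/10000 ≈ 0.956900
step 3 [1.5y] zero: DF = P = 363/400 ≈ 0.907500
step 4 [2y] zero: DF = P = 1129/1250 ≈ 0.903200
step 5 [2.5y] swap r/2=1354/46199: DF=(1 − 1354/46199·(0.987700+0.956900+0.907500+0.903200))/(1+1354/46199) = 4323/5000 ≈ 0.864600
step 6 [3y] bond c/2=3/160: DF=(304037/320000 − 3/160·(0.987700+0.956900+0.907500+0.903200+0.864600))/(1+3/160) = 2119/2500 ≈ 0.847600
step 7 [3.5y] zero: DF = P = 4001/5000 ≈ 0.800200
step 8 [4y] zero: DF = P = 767/1000 ≈ 0.767000

1 1/2 9877/10000
2 1 9569/10000
3 3/2 363/400
4 2 1129/1250
5 5/2 4323/5000
6 3 2119/2500
7 7/2 4001/5000
8 4 767/1000
DF(2y) = 1129/1250 ≈ 0.903200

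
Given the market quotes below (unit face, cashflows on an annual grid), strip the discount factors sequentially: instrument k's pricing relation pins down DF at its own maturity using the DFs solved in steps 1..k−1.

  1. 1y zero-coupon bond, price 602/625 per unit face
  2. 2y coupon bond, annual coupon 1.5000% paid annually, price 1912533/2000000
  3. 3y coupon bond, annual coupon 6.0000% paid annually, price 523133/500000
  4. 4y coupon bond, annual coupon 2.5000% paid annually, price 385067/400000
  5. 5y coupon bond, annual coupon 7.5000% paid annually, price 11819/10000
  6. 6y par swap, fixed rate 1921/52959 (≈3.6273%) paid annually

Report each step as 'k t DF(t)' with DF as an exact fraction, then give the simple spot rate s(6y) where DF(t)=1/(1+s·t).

step 1 [1y] zero: DF = P = 602/625 ≈ 0.963200
step 2 [2y] bond c/1=3/200: DF=(1912533/2000000 − 3/200·(0.963200))/(1+3/200) = 9279/10000 ≈ 0.927900
step 3 [3y] bond c/1=3/50: DF=(523133/500000 − 3/50·(0.963200+0.927900))/(1+3/50) = 22/25 ≈ 0.880000
step 4 [4y] bond c/1=1/40: DF=(385067/400000 − 1/40·(0.963200+0.927900+0.880000))/(1+1/40) = 2179/2500 ≈ 0.871600
step 5 [5y] bond c/1=3/40: DF=(11819/10000 − 3/40·(0.963200+0.927900+0.880000+0.871600))/(1+3/40) = 8453/10000 ≈ 0.845300
step 6 [6y] swap r/1=1921/52959: DF=(1 − 1921/52959·(0.963200+0.927900+0.880000+0.871600+0.845300))/(1+1921/52959) = 8079/10000 ≈ 0.807900

1 1 602/625
2 2 9279/10000
3 3 22/25
4 4 2179/2500
5 5 8453/10000
6 6 8079/10000
s(6y) = (1/(8079/10000) − 1)/(6) = 1921/48474 ≈ 3.9629%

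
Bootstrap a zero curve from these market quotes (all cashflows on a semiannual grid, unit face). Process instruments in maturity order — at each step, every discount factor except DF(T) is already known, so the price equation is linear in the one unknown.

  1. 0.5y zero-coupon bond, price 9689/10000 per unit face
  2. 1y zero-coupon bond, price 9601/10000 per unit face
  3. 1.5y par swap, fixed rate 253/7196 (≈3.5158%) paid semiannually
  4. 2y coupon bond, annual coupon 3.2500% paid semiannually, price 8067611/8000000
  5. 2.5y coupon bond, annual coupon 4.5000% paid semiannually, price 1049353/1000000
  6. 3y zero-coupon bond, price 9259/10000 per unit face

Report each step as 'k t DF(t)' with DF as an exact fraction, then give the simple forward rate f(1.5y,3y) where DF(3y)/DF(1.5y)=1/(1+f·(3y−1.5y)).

step 1 [0.5y] zero: DF = P = 9689/10000 ≈ 0.968900
step 2 [1y] zero: DF = P = 9601/10000 ≈ 0.960100
step 3 [1.5y] swap r/2=253/14392: DF=(1 − 253/14392·(0.968900+0.960100))/(1+253/14392) = 4747/5000 ≈ 0.949400
step 4 [2y] bond c/2=13/800: DF=(8067611/8000000 − 13/800·(0.968900+0.960100+0.949400))/(1+13/800) = 9463/10000 ≈ 0.946300
step 5 [2.5y] bond c/2=9/400: DF=(1049353/1000000 − 9/400·(0.968900+0.960100+0.949400+0.946300))/(1+9/400) = 9421/10000 ≈ 0.942100
step 6 [3y] zero: DF = P = 9259/10000 ≈ 0.925900

1 1/2 9689/10000
2 1 9601/10000
3 3/2 4747/5000
4 2 9463/10000
5 5/2 9421/10000
6 3 9259/10000
f(1.5y,3y) = ((4747/5000)/(9259/10000) − 1)/(3/2) = 10/591 ≈ 1.6920%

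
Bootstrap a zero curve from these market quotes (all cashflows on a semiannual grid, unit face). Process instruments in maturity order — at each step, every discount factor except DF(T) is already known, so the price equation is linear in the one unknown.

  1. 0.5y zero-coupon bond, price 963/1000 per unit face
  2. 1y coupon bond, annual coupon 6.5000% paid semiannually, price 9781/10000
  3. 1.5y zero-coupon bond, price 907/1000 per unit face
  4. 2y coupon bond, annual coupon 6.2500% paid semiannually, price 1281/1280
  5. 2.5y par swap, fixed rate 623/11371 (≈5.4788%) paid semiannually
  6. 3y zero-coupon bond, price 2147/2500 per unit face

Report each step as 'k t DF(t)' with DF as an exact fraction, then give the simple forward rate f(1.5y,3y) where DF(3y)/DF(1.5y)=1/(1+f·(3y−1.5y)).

1 1/2 963/1000
2 1 917/1000
3 3/2 907/1000
4 2 443/500
5 5/2 4377/5000
6 3 2147/2500
f(1.5y,3y) = ((907/1000)/(2147/2500) − 1)/(3/2) = 241/6441 ≈ 3.7417%

step 1 [0.5y] zero: DF = P = 963/1000 ≈ 0.963000
step 2 [1y] bond c/2=13/400: DF=(9781/10000 − 13/400·(0.963000))/(1+13/400) = 917/1000 ≈ 0.917000
step 3 [1.5y] zero: DF = P = 907/1000 ≈ 0.907000
step 4 [2y] bond c/2=1/32: DF=(1281/1280 − 1/32·(0.963000+0.917000+0.907000))/(1+1/32) = 443/500 ≈ 0.886000
step 5 [2.5y] swap r/2=623/22742: DF=(1 − 623/22742·(0.963000+0.917000+0.907000+0.886000))/(1+623/22742) = 4377/5000 ≈ 0.875400
step 6 [3y] zero: DF = P = 2147/2500 ≈ 0.858800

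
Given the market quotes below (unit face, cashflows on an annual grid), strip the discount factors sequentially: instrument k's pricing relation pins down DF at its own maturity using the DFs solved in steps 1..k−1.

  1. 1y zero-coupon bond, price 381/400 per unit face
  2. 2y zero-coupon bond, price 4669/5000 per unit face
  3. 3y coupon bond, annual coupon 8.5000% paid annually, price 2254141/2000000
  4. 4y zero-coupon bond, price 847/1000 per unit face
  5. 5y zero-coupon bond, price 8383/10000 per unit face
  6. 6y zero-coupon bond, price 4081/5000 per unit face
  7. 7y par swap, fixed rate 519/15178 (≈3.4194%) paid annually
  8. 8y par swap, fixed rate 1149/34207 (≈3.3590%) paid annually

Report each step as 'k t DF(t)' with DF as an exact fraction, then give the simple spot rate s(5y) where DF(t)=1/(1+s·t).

1 1 381/400
2 2 4669/5000
3 3 891/1000
4 4 847/1000
5 5 8383/10000
6 6 4081/5000
7 7 1981/2500
8 8 3851/5000
s(5y) = (1/(8383/10000) − 1)/(5) = 1617/41915 ≈ 3.8578%

step 1 [1y] zero: DF = P = 381/400 ≈ 0.952500
step 2 [2y] zero: DF = P = 4669/5000 ≈ 0.933800
step 3 [3y] bond c/1=17/200: DF=(2254141/2000000 − 17/200·(0.952500+0.933800))/(1+17/200) = 891/1000 ≈ 0.891000
step 4 [4y] zero: DF = P = 847/1000 ≈ 0.847000
step 5 [5y] zero: DF = P = 8383/10000 ≈ 0.838300
step 6 [6y] zero: DF = P = 4081/5000 ≈ 0.816200
step 7 [7y] swap r/1=519/15178: DF=(1 − 519/15178·(0.952500+0.933800+0.891000+0.847000+0.838300+0.816200))/(1+519/15178) = 1981/2500 ≈ 0.792400
step 8 [8y] swap r/1=1149/34207: DF=(1 − 1149/34207·(0.952500+0.933800+0.891000+0.847000+0.838300+0.816200+0.792400))/(1+1149/34207) = 3851/5000 ≈ 0.770200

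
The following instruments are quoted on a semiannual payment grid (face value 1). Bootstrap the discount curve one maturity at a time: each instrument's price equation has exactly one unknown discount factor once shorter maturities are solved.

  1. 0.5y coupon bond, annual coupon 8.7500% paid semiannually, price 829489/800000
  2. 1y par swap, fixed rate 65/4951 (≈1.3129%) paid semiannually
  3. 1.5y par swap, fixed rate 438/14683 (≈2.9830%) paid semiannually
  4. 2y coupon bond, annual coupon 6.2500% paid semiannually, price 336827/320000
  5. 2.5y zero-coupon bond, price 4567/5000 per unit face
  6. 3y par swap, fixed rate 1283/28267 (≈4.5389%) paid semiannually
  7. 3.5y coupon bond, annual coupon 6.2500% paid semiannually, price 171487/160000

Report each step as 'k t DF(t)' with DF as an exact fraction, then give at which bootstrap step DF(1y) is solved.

1 1/2 4967/5000
2 1 987/1000
3 3/2 4781/5000
4 2 9317/10000
5 5/2 4567/5000
6 3 8717/10000
7 7/2 217/250
DF(1y) is solved at step 2

step 1 [0.5y] bond c/2=7/160: DF=(829489/800000 − 7/160·(0))/(1+7/160) = 4967/5000 ≈ 0.993400
step 2 [1y] swap r/2=65/9902: DF=(1 − 65/9902·(0.993400))/(1+65/9902) = 987/1000 ≈ 0.987000
step 3 [1.5y] swap r/2=219/14683: DF=(1 − 219/14683·(0.993400+0.987000))/(1+219/14683) = 4781/5000 ≈ 0.956200
step 4 [2y] bond c/2=1/32: DF=(336827/320000 − 1/32·(0.993400+0.987000+0.956200))/(1+1/32) = 9317/10000 ≈ 0.931700
step 5 [2.5y] zero: DF = P = 4567/5000 ≈ 0.913400
step 6 [3y] swap r/2=1283/56534: DF=(1 − 1283/56534·(0.993400+0.987000+0.956200+0.931700+0.913400))/(1+1283/56534) = 8717/10000 ≈ 0.871700
step 7 [3.5y] bond c/2=1/32: DF=(171487/160000 − 1/32·(0.993400+0.987000+0.956200+0.931700+0.913400+0.871700))/(1+1/32) = 217/250 ≈ 0.868000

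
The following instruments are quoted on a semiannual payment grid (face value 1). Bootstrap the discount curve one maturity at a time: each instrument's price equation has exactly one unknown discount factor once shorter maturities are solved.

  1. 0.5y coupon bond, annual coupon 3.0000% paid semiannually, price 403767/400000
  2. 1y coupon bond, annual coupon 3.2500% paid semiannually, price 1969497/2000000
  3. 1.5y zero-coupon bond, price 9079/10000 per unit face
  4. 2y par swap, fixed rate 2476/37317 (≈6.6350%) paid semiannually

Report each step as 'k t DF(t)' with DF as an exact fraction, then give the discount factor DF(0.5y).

step 1 [0.5y] bond c/2=3/200: DF=(403767/400000 − 3/200·(0))/(1+3/200) = 1989/2000 ≈ 0.994500
step 2 [1y] bond c/2=13/800: DF=(1969497/2000000 − 13/800·(0.994500))/(1+13/800) = 9531/10000 ≈ 0.953100
step 3 [1.5y] zero: DF = P = 9079/10000 ≈ 0.907900
step 4 [2y] swap r/2=1238/37317: DF=(1 − 1238/37317·(0.994500+0.953100+0.907900))/(1+1238/37317) = 4381/5000 ≈ 0.876200

1 1/2 1989/2000
2 1 9531/10000
3 3/2 9079/10000
4 2 4381/5000
DF(0.5y) = 1989/2000 ≈ 0.994500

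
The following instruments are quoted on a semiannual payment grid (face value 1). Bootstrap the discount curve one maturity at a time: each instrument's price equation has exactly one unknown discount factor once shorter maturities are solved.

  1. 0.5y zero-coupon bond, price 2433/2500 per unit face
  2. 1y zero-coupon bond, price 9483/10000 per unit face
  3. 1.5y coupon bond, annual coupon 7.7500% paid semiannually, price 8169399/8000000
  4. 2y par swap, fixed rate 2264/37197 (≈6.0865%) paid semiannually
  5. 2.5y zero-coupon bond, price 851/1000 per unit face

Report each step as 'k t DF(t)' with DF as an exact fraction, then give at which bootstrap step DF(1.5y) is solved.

step 1 [0.5y] zero: DF = P = 2433/2500 ≈ 0.973200
step 2 [1y] zero: DF = P = 9483/10000 ≈ 0.948300
step 3 [1.5y] bond c/2=31/800: DF=(8169399/8000000 − 31/800·(0.973200+0.948300))/(1+31/800) = 4557/5000 ≈ 0.911400
step 4 [2y] swap r/2=1132/37197: DF=(1 − 1132/37197·(0.973200+0.948300+0.911400))/(1+1132/37197) = 2217/2500 ≈ 0.886800
step 5 [2.5y] zero: DF = P = 851/1000 ≈ 0.851000

1 1/2 2433/2500
2 1 9483/10000
3 3/2 4557/5000
4 2 2217/2500
5 5/2 851/1000
DF(1.5y) is solved at step 3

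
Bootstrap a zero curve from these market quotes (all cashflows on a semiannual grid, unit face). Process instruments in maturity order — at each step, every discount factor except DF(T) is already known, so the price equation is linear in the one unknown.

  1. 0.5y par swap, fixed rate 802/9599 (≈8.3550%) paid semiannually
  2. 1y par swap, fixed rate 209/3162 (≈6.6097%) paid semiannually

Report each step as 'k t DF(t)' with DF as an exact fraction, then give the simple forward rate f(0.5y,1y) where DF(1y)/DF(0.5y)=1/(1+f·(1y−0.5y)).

1 1/2 9599/10000
2 1 9373/10000
f(0.5y,1y) = ((9599/10000)/(9373/10000) − 1)/(1/2) = 452/9373 ≈ 4.8224%

step 1 [0.5y] swap r/2=401/9599: DF=(1 − 401/9599·(0))/(1+401/9599) = 9599/10000 ≈ 0.959900
step 2 [1y] swap r/2=209/6324: DF=(1 − 209/6324·(0.959900))/(1+209/6324) = 9373/10000 ≈ 0.937300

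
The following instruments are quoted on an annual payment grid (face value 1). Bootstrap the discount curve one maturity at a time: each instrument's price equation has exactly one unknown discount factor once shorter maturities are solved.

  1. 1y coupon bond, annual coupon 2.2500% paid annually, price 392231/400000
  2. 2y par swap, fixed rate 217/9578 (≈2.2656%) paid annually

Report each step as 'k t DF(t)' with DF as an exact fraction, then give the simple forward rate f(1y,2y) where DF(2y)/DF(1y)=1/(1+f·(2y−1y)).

1 1 959/1000
2 2 4783/5000
f(1y,2y) = ((959/1000)/(4783/5000) − 1)/(1) = 12/4783 ≈ 0.2509%

step 1 [1y] bond c/1=9/400: DF=(392231/400000 − 9/400·(0))/(1+9/400) = 959/1000 ≈ 0.959000
step 2 [2y] swap r/1=217/9578: DF=(1 − 217/9578·(0.959000))/(1+217/9578) = 4783/5000 ≈ 0.956600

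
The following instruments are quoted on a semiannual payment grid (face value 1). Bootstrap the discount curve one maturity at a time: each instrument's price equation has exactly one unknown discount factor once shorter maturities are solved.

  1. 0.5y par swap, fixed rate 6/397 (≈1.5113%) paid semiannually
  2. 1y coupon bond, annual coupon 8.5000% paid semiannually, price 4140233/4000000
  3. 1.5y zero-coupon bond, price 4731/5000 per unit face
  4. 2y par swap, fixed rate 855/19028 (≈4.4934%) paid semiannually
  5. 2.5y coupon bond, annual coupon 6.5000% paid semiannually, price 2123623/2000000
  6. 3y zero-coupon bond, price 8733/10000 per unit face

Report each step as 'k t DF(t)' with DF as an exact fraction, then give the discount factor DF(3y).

step 1 [0.5y] swap r/2=3/397: DF=(1 − 3/397·(0))/(1+3/397) = 397/400 ≈ 0.992500
step 2 [1y] bond c/2=17/400: DF=(4140233/4000000 − 17/400·(0.992500))/(1+17/400) = 2381/2500 ≈ 0.952400
step 3 [1.5y] zero: DF = P = 4731/5000 ≈ 0.946200
step 4 [2y] swap r/2=855/38056: DF=(1 − 855/38056·(0.992500+0.952400+0.946200))/(1+855/38056) = 1829/2000 ≈ 0.914500
step 5 [2.5y] bond c/2=13/400: DF=(2123623/2000000 − 13/400·(0.992500+0.952400+0.946200+0.914500))/(1+13/400) = 4543/5000 ≈ 0.908600
step 6 [3y] zero: DF = P = 8733/10000 ≈ 0.873300

1 1/2 397/400
2 1 2381/2500
3 3/2 4731/5000
4 2 1829/2000
5 5/2 4543/5000
6 3 8733/10000
DF(3y) = 8733/10000 ≈ 0.873300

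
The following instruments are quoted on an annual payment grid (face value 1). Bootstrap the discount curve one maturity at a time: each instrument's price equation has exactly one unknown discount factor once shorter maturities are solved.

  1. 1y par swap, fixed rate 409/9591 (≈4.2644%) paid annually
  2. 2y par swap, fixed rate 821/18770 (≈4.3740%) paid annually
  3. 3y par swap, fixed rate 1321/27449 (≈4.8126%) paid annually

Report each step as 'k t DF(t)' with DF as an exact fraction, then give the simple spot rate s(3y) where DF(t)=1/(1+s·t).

1 1 9591/10000
2 2 9179/10000
3 3 8679/10000
s(3y) = (1/(8679/10000) − 1)/(3) = 1321/26037 ≈ 5.0735%

step 1 [1y] swap r/1=409/9591: DF=(1 − 409/9591·(0))/(1+409/9591) = 9591/10000 ≈ 0.959100
step 2 [2y] swap r/1=821/18770: DF=(1 − 821/18770·(0.959100))/(1+821/18770) = 9179/10000 ≈ 0.917900
step 3 [3y] swap r/1=1321/27449: DF=(1 − 1321/27449·(0.959100+0.917900))/(1+1321/27449) = 8679/10000 ≈ 0.867900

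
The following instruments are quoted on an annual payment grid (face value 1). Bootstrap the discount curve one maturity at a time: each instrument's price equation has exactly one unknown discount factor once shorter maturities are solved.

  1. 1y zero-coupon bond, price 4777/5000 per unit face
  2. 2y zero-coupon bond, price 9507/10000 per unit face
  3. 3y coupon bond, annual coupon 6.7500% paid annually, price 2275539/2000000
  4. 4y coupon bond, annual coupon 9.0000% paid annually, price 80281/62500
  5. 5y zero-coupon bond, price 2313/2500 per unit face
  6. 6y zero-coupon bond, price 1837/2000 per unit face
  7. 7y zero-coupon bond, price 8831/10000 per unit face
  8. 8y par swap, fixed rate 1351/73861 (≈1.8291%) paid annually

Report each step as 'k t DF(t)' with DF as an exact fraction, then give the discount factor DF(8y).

1 1 4777/5000
2 2 9507/10000
3 3 9453/10000
4 4 943/1000
5 5 2313/2500
6 6 1837/2000
7 7 8831/10000
8 8 8649/10000
DF(8y) = 8649/10000 ≈ 0.864900

step 1 [1y] zero: DF = P = 4777/5000 ≈ 0.955400
step 2 [2y] zero: DF = P = 9507/10000 ≈ 0.950700
step 3 [3y] bond c/1=27/400: DF=(2275539/2000000 − 27/400·(0.955400+0.950700))/(1+27/400) = 9453/10000 ≈ 0.945300
step 4 [4y] bond c/1=9/100: DF=(80281/62500 − 9/100·(0.955400+0.950700+0.945300))/(1+9/100) = 943/1000 ≈ 0.943000
step 5 [5y] zero: DF = P = 2313/2500 ≈ 0.925200
step 6 [6y] zero: DF = P = 1837/2000 ≈ 0.918500
step 7 [7y] zero: DF = P = 8831/10000 ≈ 0.883100
step 8 [8y] swap r/1=1351/73861: DF=(1 − 1351/73861·(0.955400+0.950700+0.945300+0.943000+0.925200+0.918500+0.883100))/(1+1351/73861) = 8649/10000 ≈ 0.864900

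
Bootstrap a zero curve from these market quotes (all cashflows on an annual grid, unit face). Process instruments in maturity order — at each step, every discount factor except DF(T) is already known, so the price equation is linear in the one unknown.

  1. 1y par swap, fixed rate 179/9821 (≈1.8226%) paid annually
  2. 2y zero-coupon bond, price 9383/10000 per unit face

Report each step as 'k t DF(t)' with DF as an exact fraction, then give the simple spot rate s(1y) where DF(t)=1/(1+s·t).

1 1 9821/10000
2 2 9383/10000
s(1y) = (1/(9821/10000) − 1)/(1) = 179/9821 ≈ 1.8226%

step 1 [1y] swap r/1=179/9821: DF=(1 − 179/9821·(0))/(1+179/9821) = 9821/10000 ≈ 0.982100
step 2 [2y] zero: DF = P = 9383/10000 ≈ 0.938300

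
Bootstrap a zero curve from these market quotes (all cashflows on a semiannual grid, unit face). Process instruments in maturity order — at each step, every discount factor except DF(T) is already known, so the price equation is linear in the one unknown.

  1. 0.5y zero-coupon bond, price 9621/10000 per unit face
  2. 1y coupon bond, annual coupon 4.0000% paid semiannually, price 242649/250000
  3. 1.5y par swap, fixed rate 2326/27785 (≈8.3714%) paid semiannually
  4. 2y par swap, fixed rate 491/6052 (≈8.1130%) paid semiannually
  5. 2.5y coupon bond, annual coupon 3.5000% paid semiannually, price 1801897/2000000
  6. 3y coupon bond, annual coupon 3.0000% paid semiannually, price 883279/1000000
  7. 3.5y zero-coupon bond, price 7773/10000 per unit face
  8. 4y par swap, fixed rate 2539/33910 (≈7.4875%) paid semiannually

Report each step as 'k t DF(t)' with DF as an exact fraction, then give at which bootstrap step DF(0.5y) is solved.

step 1 [0.5y] zero: DF = P = 9621/10000 ≈ 0.962100
step 2 [1y] bond c/2=1/50: DF=(242649/250000 − 1/50·(0.962100))/(1+1/50) = 9327/10000 ≈ 0.932700
step 3 [1.5y] swap r/2=1163/27785: DF=(1 − 1163/27785·(0.962100+0.932700))/(1+1163/27785) = 8837/10000 ≈ 0.883700
step 4 [2y] swap r/2=491/12104: DF=(1 − 491/12104·(0.962100+0.932700+0.883700))/(1+491/12104) = 8527/10000 ≈ 0.852700
step 5 [2.5y] bond c/2=7/400: DF=(1801897/2000000 − 7/400·(0.962100+0.932700+0.883700+0.852700))/(1+7/400) = 823/1000 ≈ 0.823000
step 6 [3y] bond c/2=3/200: DF=(883279/1000000 − 3/200·(0.962100+0.932700+0.883700+0.852700+0.823000))/(1+3/200) = 2011/2500 ≈ 0.804400
step 7 [3.5y] zero: DF = P = 7773/10000 ≈ 0.777300
step 8 [4y] swap r/2=2539/67820: DF=(1 − 2539/67820·(0.962100+0.932700+0.883700+0.852700+0.823000+0.804400+0.777300))/(1+2539/67820) = 7461/10000 ≈ 0.746100

1 1/2 9621/10000
2 1 9327/10000
3 3/2 8837/10000
4 2 8527/10000
5 5/2 823/1000
6 3 2011/2500
7 7/2 7773/10000
8 4 7461/10000
DF(0.5y) is solved at step 1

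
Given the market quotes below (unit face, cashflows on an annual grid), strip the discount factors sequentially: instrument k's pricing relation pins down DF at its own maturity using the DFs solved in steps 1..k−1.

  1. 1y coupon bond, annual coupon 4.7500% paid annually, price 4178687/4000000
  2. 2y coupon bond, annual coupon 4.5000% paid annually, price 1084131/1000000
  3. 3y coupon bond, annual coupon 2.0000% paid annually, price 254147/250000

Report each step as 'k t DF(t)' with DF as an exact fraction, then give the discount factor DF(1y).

step 1 [1y] bond c/1=19/400: DF=(4178687/4000000 − 19/400·(0))/(1+19/400) = 9973/10000 ≈ 0.997300
step 2 [2y] bond c/1=9/200: DF=(1084131/1000000 − 9/200·(0.997300))/(1+9/200) = 1989/2000 ≈ 0.994500
step 3 [3y] bond c/1=1/50: DF=(254147/250000 − 1/50·(0.997300+0.994500))/(1+1/50) = 1197/1250 ≈ 0.957600

1 1 9973/10000
2 2 1989/2000
3 3 1197/1250
DF(1y) = 9973/10000 ≈ 0.997300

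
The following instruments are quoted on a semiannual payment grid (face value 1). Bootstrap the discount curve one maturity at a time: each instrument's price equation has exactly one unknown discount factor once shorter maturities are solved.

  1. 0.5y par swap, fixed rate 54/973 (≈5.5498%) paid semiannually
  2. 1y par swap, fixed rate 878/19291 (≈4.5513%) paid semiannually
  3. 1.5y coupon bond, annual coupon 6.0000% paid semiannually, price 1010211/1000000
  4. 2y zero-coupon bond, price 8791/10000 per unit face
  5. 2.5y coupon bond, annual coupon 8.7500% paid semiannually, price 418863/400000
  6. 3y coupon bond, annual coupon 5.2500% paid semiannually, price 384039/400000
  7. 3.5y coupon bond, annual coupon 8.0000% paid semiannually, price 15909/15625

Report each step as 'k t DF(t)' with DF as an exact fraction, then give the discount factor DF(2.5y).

1 1/2 973/1000
2 1 9561/10000
3 3/2 4623/5000
4 2 8791/10000
5 5/2 2117/2500
6 3 1023/1250
7 7/2 3857/5000
DF(2.5y) = 2117/2500 ≈ 0.846800

step 1 [0.5y] swap r/2=27/973: DF=(1 − 27/973·(0))/(1+27/973) = 973/1000 ≈ 0.973000
step 2 [1y] swap r/2=439/19291: DF=(1 − 439/19291·(0.973000))/(1+439/19291) = 9561/10000 ≈ 0.956100
step 3 [1.5y] bond c/2=3/100: DF=(1010211/1000000 − 3/100·(0.973000+0.956100))/(1+3/100) = 4623/5000 ≈ 0.924600
step 4 [2y] zero: DF = P = 8791/10000 ≈ 0.879100
step 5 [2.5y] bond c/2=7/160: DF=(418863/400000 − 7/160·(0.973000+0.956100+0.924600+0.879100))/(1+7/160) = 2117/2500 ≈ 0.846800
step 6 [3y] bond c/2=21/800: DF=(384039/400000 − 21/800·(0.973000+0.956100+0.924600+0.879100+0.846800))/(1+21/800) = 1023/1250 ≈ 0.818400
step 7 [3.5y] bond c/2=1/25: DF=(15909/15625 − 1/25·(0.973000+0.956100+0.924600+0.879100+0.846800+0.818400))/(1+1/25) = 3857/5000 ≈ 0.771400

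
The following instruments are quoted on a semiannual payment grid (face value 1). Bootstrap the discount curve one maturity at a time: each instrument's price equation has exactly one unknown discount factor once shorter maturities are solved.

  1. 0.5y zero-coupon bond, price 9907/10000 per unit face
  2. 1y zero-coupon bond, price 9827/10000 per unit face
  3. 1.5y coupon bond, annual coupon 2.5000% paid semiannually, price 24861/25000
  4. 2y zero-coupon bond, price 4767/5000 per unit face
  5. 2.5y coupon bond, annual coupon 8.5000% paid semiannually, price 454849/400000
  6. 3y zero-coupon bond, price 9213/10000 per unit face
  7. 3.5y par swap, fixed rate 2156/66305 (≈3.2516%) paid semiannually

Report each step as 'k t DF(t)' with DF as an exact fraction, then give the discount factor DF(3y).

1 1/2 9907/10000
2 1 9827/10000
3 3/2 4789/5000
4 2 4767/5000
5 5/2 2331/2500
6 3 9213/10000
7 7/2 4461/5000
DF(3y) = 9213/10000 ≈ 0.921300

step 1 [0.5y] zero: DF = P = 9907/10000 ≈ 0.990700
step 2 [1y] zero: DF = P = 9827/10000 ≈ 0.982700
step 3 [1.5y] bond c/2=1/80: DF=(24861/25000 − 1/80·(0.990700+0.982700))/(1+1/80) = 4789/5000 ≈ 0.957800
step 4 [2y] zero: DF = P = 4767/5000 ≈ 0.953400
step 5 [2.5y] bond c/2=17/400: DF=(454849/400000 − 17/400·(0.990700+0.982700+0.957800+0.953400))/(1+17/400) = 2331/2500 ≈ 0.932400
step 6 [3y] zero: DF = P = 9213/10000 ≈ 0.921300
step 7 [3.5y] swap r/2=1078/66305: DF=(1 − 1078/66305·(0.990700+0.982700+0.957800+0.953400+0.932400+0.921300))/(1+1078/66305) = 4461/5000 ≈ 0.892200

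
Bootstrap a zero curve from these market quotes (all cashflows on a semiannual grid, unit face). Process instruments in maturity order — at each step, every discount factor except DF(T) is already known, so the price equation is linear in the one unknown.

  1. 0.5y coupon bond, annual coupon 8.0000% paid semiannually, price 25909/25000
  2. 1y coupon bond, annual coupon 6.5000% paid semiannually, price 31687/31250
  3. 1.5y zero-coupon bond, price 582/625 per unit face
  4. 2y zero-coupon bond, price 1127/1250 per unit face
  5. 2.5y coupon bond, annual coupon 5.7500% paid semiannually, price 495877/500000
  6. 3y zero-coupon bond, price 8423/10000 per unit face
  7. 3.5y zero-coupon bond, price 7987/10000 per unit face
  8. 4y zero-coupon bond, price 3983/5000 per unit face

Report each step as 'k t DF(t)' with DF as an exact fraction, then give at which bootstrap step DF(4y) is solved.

1 1/2 1993/2000
2 1 9507/10000
3 3/2 582/625
4 2 1127/1250
5 5/2 1073/1250
6 3 8423/10000
7 7/2 7987/10000
8 4 3983/5000
DF(4y) is solved at step 8

step 1 [0.5y] bond c/2=1/25: DF=(25909/25000 − 1/25·(0))/(1+1/25) = 1993/2000 ≈ 0.996500
step 2 [1y] bond c/2=13/400: DF=(31687/31250 − 13/400·(0.996500))/(1+13/400) = 9507/10000 ≈ 0.950700
step 3 [1.5y] zero: DF = P = 582/625 ≈ 0.931200
step 4 [2y] zero: DF = P = 1127/1250 ≈ 0.901600
step 5 [2.5y] bond c/2=23/800: DF=(495877/500000 − 23/800·(0.996500+0.950700+0.931200+0.901600))/(1+23/800) = 1073/1250 ≈ 0.858400
step 6 [3y] zero: DF = P = 8423/10000 ≈ 0.842300
step 7 [3.5y] zero: DF = P = 7987/10000 ≈ 0.798700
step 8 [4y] zero: DF = P = 3983/5000 ≈ 0.796600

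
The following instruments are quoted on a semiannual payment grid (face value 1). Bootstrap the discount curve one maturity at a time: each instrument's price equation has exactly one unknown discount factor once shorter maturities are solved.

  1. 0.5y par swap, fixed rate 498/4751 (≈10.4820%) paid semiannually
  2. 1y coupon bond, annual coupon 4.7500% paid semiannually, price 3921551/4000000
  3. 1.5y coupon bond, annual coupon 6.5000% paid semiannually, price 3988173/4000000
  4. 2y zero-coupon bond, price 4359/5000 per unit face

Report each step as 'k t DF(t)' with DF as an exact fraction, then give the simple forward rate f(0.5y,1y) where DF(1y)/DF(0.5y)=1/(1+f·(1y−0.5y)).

step 1 [0.5y] swap r/2=249/4751: DF=(1 − 249/4751·(0))/(1+249/4751) = 4751/5000 ≈ 0.950200
step 2 [1y] bond c/2=19/800: DF=(3921551/4000000 − 19/800·(0.950200))/(1+19/800) = 2339/2500 ≈ 0.935600
step 3 [1.5y] bond c/2=13/400: DF=(3988173/4000000 − 13/400·(0.950200+0.935600))/(1+13/400) = 9063/10000 ≈ 0.906300
step 4 [2y] zero: DF = P = 4359/5000 ≈ 0.871800

1 1/2 4751/5000
2 1 2339/2500
3 3/2 9063/10000
4 2 4359/5000
f(0.5y,1y) = ((4751/5000)/(2339/2500) − 1)/(1/2) = 73/2339 ≈ 3.1210%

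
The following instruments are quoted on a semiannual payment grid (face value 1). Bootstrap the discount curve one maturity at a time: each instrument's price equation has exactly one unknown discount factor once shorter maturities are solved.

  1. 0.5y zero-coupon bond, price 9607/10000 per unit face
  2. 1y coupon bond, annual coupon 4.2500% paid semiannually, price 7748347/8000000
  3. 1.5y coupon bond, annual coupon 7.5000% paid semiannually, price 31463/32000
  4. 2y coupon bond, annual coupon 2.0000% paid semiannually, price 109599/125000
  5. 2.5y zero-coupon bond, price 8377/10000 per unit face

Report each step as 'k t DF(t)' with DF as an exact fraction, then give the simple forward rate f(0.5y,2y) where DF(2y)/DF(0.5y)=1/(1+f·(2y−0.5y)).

1 1/2 9607/10000
2 1 2321/2500
3 3/2 4397/5000
4 2 8407/10000
5 5/2 8377/10000
f(0.5y,2y) = ((9607/10000)/(8407/10000) − 1)/(3/2) = 800/8407 ≈ 9.5159%

step 1 [0.5y] zero: DF = P = 9607/10000 ≈ 0.960700
step 2 [1y] bond c/2=17/800: DF=(7748347/8000000 − 17/800·(0.960700))/(1+17/800) = 2321/2500 ≈ 0.928400
step 3 [1.5y] bond c/2=3/80: DF=(31463/32000 − 3/80·(0.960700+0.928400))/(1+3/80) = 4397/5000 ≈ 0.879400
step 4 [2y] bond c/2=1/100: DF=(109599/125000 − 1/100·(0.960700+0.928400+0.879400))/(1+1/100) = 8407/10000 ≈ 0.840700
step 5 [2.5y] zero: DF = P = 8377/10000 ≈ 0.837700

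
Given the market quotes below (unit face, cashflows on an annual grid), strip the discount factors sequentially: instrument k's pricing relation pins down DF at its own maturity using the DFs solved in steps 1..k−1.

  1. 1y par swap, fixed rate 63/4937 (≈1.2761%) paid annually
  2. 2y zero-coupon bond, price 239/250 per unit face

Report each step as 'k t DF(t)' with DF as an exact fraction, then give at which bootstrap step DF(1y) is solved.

step 1 [1y] swap r/1=63/4937: DF=(1 − 63/4937·(0))/(1+63/4937) = 4937/5000 ≈ 0.987400
step 2 [2y] zero: DF = P = 239/250 ≈ 0.956000

1 1 4937/5000
2 2 239/250
DF(1y) is solved at step 1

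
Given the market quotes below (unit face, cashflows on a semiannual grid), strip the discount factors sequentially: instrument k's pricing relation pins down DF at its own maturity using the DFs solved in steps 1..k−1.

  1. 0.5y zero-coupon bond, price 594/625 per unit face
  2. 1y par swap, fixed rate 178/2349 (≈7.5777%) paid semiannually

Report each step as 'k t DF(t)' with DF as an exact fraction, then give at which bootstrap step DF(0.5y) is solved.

1 1/2 594/625
2 1 1161/1250
DF(0.5y) is solved at step 1

step 1 [0.5y] zero: DF = P = 594/625 ≈ 0.950400
step 2 [1y] swap r/2=89/2349: DF=(1 − 89/2349·(0.950400))/(1+89/2349) = 1161/1250 ≈ 0.928800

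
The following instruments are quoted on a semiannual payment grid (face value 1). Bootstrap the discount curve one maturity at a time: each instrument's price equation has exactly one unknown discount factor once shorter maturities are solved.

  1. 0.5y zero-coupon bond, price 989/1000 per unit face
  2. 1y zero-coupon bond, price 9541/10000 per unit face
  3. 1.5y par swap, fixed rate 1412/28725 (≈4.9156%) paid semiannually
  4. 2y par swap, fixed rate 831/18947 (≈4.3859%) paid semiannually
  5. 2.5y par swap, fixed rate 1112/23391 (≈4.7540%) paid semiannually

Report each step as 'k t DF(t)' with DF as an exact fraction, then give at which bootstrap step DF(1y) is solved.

step 1 [0.5y] zero: DF = P = 989/1000 ≈ 0.989000
step 2 [1y] zero: DF = P = 9541/10000 ≈ 0.954100
step 3 [1.5y] swap r/2=706/28725: DF=(1 − 706/28725·(0.989000+0.954100))/(1+706/28725) = 4647/5000 ≈ 0.929400
step 4 [2y] swap r/2=831/37894: DF=(1 − 831/37894·(0.989000+0.954100+0.929400))/(1+831/37894) = 9169/10000 ≈ 0.916900
step 5 [2.5y] swap r/2=556/23391: DF=(1 − 556/23391·(0.989000+0.954100+0.929400+0.916900))/(1+556/23391) = 1111/1250 ≈ 0.888800

1 1/2 989/1000
2 1 9541/10000
3 3/2 4647/5000
4 2 9169/10000
5 5/2 1111/1250
DF(1y) is solved at step 2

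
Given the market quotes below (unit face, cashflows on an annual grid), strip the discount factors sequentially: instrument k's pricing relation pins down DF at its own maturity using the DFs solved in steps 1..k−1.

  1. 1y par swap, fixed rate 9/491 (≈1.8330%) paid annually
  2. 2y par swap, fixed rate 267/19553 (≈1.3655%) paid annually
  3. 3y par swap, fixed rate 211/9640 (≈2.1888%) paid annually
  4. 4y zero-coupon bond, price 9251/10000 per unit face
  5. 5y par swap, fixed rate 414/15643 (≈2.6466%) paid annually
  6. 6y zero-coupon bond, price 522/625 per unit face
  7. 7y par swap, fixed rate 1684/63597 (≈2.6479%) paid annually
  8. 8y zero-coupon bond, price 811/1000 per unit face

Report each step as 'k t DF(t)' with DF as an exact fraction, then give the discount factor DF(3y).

step 1 [1y] swap r/1=9/491: DF=(1 − 9/491·(0))/(1+9/491) = 491/500 ≈ 0.982000
step 2 [2y] swap r/1=267/19553: DF=(1 − 267/19553·(0.982000))/(1+267/19553) = 9733/10000 ≈ 0.973300
step 3 [3y] swap r/1=211/9640: DF=(1 − 211/9640·(0.982000+0.973300))/(1+211/9640) = 9367/10000 ≈ 0.936700
step 4 [4y] zero: DF = P = 9251/10000 ≈ 0.925100
step 5 [5y] swap r/1=414/15643: DF=(1 − 414/15643·(0.982000+0.973300+0.936700+0.925100))/(1+414/15643) = 4379/5000 ≈ 0.875800
step 6 [6y] zero: DF = P = 522/625 ≈ 0.835200
step 7 [7y] swap r/1=1684/63597: DF=(1 − 1684/63597·(0.982000+0.973300+0.936700+0.925100+0.875800+0.835200))/(1+1684/63597) = 2079/2500 ≈ 0.831600
step 8 [8y] zero: DF = P = 811/1000 ≈ 0.811000

1 1 491/500
2 2 9733/10000
3 3 9367/10000
4 4 9251/10000
5 5 4379/5000
6 6 522/625
7 7 2079/2500
8 8 811/1000
DF(3y) = 9367/10000 ≈ 0.936700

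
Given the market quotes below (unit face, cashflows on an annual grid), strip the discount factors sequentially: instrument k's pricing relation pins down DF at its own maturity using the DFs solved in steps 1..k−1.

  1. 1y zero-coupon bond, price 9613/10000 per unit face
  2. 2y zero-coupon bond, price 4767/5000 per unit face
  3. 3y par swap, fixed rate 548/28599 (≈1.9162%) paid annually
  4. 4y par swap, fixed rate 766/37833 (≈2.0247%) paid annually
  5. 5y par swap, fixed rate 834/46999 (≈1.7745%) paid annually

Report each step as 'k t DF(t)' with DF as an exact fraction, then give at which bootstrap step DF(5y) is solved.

step 1 [1y] zero: DF = P = 9613/10000 ≈ 0.961300
step 2 [2y] zero: DF = P = 4767/5000 ≈ 0.953400
step 3 [3y] swap r/1=548/28599: DF=(1 − 548/28599·(0.961300+0.953400))/(1+548/28599) = 2363/2500 ≈ 0.945200
step 4 [4y] swap r/1=766/37833: DF=(1 − 766/37833·(0.961300+0.953400+0.945200))/(1+766/37833) = 4617/5000 ≈ 0.923400
step 5 [5y] swap r/1=834/46999: DF=(1 − 834/46999·(0.961300+0.953400+0.945200+0.923400))/(1+834/46999) = 4583/5000 ≈ 0.916600

1 1 9613/10000
2 2 4767/5000
3 3 2363/2500
4 4 4617/5000
5 5 4583/5000
DF(5y) is solved at step 5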